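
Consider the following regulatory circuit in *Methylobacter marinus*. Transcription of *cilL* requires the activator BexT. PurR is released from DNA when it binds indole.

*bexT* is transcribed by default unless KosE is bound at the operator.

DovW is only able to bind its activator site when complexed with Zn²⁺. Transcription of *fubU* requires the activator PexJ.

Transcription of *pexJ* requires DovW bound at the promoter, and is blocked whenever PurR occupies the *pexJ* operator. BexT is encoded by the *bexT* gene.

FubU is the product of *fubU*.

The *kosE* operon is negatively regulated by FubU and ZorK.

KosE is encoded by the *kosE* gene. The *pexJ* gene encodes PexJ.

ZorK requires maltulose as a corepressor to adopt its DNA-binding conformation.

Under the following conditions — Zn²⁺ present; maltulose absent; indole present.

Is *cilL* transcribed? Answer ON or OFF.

Indole is present, so PurR is inactive.
Zn²⁺ is present, so DovW is active.
No repressor is bound and DovW is active, so *pexJ* is transcribed.
So PexJ is produced and active.
No repressor is bound and PexJ is active, so *fubU* is transcribed.
So FubU is produced and active.
Maltulose is absent, so ZorK is inactive.
With repressor FubU bound, *kosE* is not transcribed.
So KosE is not produced.
With no repressor bound, *bexT* is transcribed.
So BexT is produced and active.
No repressor is bound and BexT is active, so *cilL* is transcribed.

ON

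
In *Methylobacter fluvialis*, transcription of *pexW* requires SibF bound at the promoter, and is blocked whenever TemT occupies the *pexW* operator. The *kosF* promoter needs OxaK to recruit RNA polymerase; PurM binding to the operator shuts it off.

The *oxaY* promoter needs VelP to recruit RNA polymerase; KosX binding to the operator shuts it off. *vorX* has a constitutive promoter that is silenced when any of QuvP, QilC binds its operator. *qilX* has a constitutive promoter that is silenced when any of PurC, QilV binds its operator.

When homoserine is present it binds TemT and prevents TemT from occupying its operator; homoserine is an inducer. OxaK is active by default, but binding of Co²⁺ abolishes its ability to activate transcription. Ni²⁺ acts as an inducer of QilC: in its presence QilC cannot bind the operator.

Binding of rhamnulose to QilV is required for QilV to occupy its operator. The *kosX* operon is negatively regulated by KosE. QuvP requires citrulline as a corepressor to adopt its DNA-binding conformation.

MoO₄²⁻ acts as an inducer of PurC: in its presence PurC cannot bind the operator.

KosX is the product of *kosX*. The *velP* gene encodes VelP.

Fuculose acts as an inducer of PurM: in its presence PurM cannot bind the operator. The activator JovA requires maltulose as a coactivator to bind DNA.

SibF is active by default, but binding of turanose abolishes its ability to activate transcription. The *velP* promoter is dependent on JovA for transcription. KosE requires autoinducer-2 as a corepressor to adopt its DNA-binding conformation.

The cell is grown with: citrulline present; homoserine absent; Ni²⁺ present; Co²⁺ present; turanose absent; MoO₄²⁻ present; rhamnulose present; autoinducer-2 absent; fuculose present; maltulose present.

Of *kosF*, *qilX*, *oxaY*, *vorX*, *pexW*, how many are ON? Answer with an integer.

0

Co²⁺ is present, so OxaK is inactive.
Fuculose is present, so PurM is inactive.
Required activator OxaK is absent, so *kosF* is not transcribed.
→ *kosF* is OFF.
MoO₄²⁻ is present, so PurC is inactive.
Rhamnulose is present, so QilV is active.
With repressor QilV bound, *qilX* is not transcribed.
→ *qilX* is OFF.
Maltulose is present, so JovA is active.
No repressor is bound and JovA is active, so *velP* is transcribed.
So VelP is produced and active.
Autoinducer-2 is absent, so KosE is inactive.
With no repressor bound, *kosX* is transcribed.
So KosX is produced and active.
With repressor KosX bound, *oxaY* is not transcribed.
→ *oxaY* is OFF.
Citrulline is present, so QuvP is active.
Ni²⁺ is present, so QilC is inactive.
With repressor QuvP bound, *vorX* is not transcribed.
→ *vorX* is OFF.
Turanose is absent, so SibF is active.
Homoserine is absent, so TemT is active.
With repressor TemT bound, *pexW* is not transcribed.
→ *pexW* is OFF.
0 of the 5 genes are transcribed.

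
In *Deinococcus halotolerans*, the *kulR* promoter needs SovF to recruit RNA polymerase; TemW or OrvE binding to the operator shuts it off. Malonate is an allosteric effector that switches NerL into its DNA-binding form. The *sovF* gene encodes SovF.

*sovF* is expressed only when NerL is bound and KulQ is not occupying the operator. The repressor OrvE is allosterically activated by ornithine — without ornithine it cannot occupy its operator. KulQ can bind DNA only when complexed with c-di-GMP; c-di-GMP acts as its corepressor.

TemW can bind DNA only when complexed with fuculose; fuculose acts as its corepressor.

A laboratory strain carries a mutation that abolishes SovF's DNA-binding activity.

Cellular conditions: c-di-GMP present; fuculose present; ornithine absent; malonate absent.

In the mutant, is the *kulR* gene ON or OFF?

OFF

Fuculose is present, so TemW is active.
SovF is non-functional in this strain, so it has no effect.
Ornithine is absent, so OrvE is inactive.
With repressor TemW bound, *kulR* is not transcribed.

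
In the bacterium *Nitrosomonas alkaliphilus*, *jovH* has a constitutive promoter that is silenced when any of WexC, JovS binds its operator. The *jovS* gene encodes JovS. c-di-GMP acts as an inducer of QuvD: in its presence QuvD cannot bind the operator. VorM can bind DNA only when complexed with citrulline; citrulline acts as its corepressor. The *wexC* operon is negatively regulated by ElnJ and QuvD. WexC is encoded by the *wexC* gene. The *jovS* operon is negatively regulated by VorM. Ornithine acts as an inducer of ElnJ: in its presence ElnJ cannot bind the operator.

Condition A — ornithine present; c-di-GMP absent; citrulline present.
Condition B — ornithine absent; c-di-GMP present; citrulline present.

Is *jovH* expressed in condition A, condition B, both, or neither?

Condition A:
Ornithine is present, so ElnJ is inactive.
c-di-GMP is absent, so QuvD is active.
With repressor QuvD bound, *wexC* is not transcribed.
So WexC is not produced.
Citrulline is present, so VorM is active.
With repressor VorM bound, *jovS* is not transcribed.
So JovS is not produced.
With no repressor bound, *jovH* is transcribed.
→ *jovH* is ON in A.
Condition B:
Ornithine is absent, so ElnJ is active.
c-di-GMP is present, so QuvD is inactive.
With repressor ElnJ bound, *wexC* is not transcribed.
So WexC is not produced.
Citrulline is present, so VorM is active.
With repressor VorM bound, *jovS* is not transcribed.
So JovS is not produced.
With no repressor bound, *jovH* is transcribed.
→ *jovH* is ON in B.

both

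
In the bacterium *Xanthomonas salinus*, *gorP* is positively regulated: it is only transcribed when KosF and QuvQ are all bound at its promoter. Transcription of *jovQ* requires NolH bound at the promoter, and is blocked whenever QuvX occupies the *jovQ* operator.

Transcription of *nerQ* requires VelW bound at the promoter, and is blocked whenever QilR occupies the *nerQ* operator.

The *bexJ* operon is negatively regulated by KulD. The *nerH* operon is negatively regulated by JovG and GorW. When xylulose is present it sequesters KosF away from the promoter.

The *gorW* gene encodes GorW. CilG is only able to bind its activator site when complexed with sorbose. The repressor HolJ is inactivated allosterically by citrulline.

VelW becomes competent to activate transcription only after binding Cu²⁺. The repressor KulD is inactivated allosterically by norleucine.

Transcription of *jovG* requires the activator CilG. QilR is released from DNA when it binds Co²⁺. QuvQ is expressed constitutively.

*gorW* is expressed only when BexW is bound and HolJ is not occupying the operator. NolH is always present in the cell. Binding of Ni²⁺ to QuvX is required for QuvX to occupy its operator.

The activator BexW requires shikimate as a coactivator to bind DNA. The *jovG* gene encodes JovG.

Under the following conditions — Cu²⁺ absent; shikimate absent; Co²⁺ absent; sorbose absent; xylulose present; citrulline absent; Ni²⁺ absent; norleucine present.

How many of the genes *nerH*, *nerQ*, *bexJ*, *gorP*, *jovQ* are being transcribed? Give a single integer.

3

Sorbose is absent, so CilG is inactive.
Required activator CilG is absent, so *jovG* is not transcribed.
So JovG is not produced.
Citrulline is absent, so HolJ is active.
Shikimate is absent, so BexW is inactive.
With repressor HolJ bound, *gorW* is not transcribed.
So GorW is not produced.
With no repressor bound, *nerH* is transcribed.
→ *nerH* is ON.
Cu²⁺ is absent, so VelW is inactive.
Co²⁺ is absent, so QilR is active.
With repressor QilR bound, *nerQ* is not transcribed.
→ *nerQ* is OFF.
Norleucine is present, so KulD is inactive.
With no repressor bound, *bexJ* is transcribed.
→ *bexJ* is ON.
Xylulose is present, so KosF is inactive.
QuvQ is produced constitutively and is active.
Required activator KosF is absent, so *gorP* is not transcribed.
→ *gorP* is OFF.
Ni²⁺ is absent, so QuvX is inactive.
NolH is produced constitutively and is active.
No repressor is bound and NolH is active, so *jovQ* is transcribed.
→ *jovQ* is ON.
3 of the 5 genes are transcribed.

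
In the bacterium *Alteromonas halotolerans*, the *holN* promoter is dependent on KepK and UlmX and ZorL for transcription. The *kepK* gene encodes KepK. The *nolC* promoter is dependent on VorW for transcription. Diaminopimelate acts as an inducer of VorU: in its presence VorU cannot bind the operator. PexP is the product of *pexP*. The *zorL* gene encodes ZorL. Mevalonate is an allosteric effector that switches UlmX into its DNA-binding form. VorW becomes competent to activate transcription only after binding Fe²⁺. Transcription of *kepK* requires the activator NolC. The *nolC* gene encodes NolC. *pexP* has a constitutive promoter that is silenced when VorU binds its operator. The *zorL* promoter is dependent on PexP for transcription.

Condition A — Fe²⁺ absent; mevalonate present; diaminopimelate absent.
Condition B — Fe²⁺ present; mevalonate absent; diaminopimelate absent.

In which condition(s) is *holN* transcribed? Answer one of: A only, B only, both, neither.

Condition A:
Fe²⁺ is absent, so VorW is inactive.
Required activator VorW is absent, so *nolC* is not transcribed.
So NolC is not produced.
Required activator NolC is absent, so *kepK* is not transcribed.
So KepK is not produced.
Mevalonate is present, so UlmX is active.
Diaminopimelate is absent, so VorU is active.
With repressor VorU bound, *pexP* is not transcribed.
So PexP is not produced.
Required activator PexP is absent, so *zorL* is not transcribed.
So ZorL is not produced.
Required activator KepK is absent, so *holN* is not transcribed.
→ *holN* is OFF in A.
Condition B:
Fe²⁺ is present, so VorW is active.
No repressor is bound and VorW is active, so *nolC* is transcribed.
So NolC is produced and active.
No repressor is bound and NolC is active, so *kepK* is transcribed.
So KepK is produced and active.
Mevalonate is absent, so UlmX is inactive.
Diaminopimelate is absent, so VorU is active.
With repressor VorU bound, *pexP* is not transcribed.
So PexP is not produced.
Required activator PexP is absent, so *zorL* is not transcribed.
So ZorL is not produced.
Required activator UlmX is absent, so *holN* is not transcribed.
→ *holN* is OFF in B.

neither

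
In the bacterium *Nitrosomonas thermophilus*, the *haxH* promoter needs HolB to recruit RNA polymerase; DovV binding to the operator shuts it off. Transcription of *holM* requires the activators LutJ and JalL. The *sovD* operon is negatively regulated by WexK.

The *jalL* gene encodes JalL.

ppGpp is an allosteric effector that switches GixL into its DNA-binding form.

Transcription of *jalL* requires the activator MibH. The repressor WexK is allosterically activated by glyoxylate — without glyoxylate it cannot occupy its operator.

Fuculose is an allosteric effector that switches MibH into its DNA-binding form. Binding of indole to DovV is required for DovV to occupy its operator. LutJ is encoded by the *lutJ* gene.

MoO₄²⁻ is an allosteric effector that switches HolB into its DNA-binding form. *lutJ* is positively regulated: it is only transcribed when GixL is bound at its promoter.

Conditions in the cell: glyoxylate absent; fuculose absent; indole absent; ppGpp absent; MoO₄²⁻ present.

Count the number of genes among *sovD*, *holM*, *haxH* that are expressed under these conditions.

Glyoxylate is absent, so WexK is inactive.
With no repressor bound, *sovD* is transcribed.
→ *sovD* is ON.
ppGpp is absent, so GixL is inactive.
Required activator GixL is absent, so *lutJ* is not transcribed.
So LutJ is not produced.
Fuculose is absent, so MibH is inactive.
Required activator MibH is absent, so *jalL* is not transcribed.
So JalL is not produced.
Required activator LutJ is absent, so *holM* is not transcribed.
→ *holM* is OFF.
Indole is absent, so DovV is inactive.
MoO₄²⁻ is present, so HolB is active.
No repressor is bound and HolB is active, so *haxH* is transcribed.
→ *haxH* is ON.
2 of the 3 genes are transcribed.

2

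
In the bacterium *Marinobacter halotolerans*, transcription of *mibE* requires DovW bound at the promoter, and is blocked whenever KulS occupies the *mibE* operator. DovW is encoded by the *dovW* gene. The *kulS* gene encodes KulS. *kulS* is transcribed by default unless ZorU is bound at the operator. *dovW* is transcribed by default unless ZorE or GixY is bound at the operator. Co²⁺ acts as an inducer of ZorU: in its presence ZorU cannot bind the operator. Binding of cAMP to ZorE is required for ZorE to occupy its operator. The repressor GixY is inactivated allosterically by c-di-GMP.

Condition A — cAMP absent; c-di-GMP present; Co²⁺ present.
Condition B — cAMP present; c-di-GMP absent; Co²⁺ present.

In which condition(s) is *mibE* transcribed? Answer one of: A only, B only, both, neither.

Condition A:
cAMP is absent, so ZorE is inactive.
c-di-GMP is present, so GixY is inactive.
With no repressor bound, *dovW* is transcribed.
So DovW is produced and active.
Co²⁺ is present, so ZorU is inactive.
With no repressor bound, *kulS* is transcribed.
So KulS is produced and active.
With repressor KulS bound, *mibE* is not transcribed.
→ *mibE* is OFF in A.
Condition B:
cAMP is present, so ZorE is active.
c-di-GMP is absent, so GixY is active.
With repressor ZorE bound, *dovW* is not transcribed.
So DovW is not produced.
Co²⁺ is present, so ZorU is inactive.
With no repressor bound, *kulS* is transcribed.
So KulS is produced and active.
With repressor KulS bound, *mibE* is not transcribed.
→ *mibE* is OFF in B.

neither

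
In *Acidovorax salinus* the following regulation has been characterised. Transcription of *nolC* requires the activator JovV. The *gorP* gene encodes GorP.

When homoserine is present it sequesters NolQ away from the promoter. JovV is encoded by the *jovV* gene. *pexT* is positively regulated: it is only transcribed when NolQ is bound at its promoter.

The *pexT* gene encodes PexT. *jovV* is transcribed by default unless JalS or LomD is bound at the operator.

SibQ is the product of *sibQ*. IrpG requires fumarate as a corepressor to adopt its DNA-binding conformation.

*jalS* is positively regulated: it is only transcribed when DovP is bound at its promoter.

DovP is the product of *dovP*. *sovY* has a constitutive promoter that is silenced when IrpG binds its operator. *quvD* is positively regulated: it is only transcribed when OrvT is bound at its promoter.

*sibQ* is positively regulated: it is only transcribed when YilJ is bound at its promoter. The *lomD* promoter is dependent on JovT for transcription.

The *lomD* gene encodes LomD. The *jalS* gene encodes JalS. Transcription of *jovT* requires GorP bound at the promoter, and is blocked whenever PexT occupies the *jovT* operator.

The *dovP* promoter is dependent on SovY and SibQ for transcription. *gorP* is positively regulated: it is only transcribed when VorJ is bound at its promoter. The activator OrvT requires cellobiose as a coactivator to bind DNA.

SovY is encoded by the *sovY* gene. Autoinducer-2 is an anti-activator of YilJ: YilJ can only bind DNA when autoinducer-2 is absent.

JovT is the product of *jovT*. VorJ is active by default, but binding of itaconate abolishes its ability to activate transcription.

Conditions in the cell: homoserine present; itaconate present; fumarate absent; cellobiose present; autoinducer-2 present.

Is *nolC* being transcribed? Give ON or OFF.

ON

Fumarate is absent, so IrpG is inactive.
With no repressor bound, *sovY* is transcribed.
So SovY is produced and active.
Autoinducer-2 is present, so YilJ is inactive.
Required activator YilJ is absent, so *sibQ* is not transcribed.
So SibQ is not produced.
Required activator SibQ is absent, so *dovP* is not transcribed.
So DovP is not produced.
Required activator DovP is absent, so *jalS* is not transcribed.
So JalS is not produced.
Itaconate is present, so VorJ is inactive.
Required activator VorJ is absent, so *gorP* is not transcribed.
So GorP is not produced.
Homoserine is present, so NolQ is inactive.
Required activator NolQ is absent, so *pexT* is not transcribed.
So PexT is not produced.
Required activator GorP is absent, so *jovT* is not transcribed.
So JovT is not produced.
Required activator JovT is absent, so *lomD* is not transcribed.
So LomD is not produced.
With no repressor bound, *jovV* is transcribed.
So JovV is produced and active.
No repressor is bound and JovV is active, so *nolC* is transcribed.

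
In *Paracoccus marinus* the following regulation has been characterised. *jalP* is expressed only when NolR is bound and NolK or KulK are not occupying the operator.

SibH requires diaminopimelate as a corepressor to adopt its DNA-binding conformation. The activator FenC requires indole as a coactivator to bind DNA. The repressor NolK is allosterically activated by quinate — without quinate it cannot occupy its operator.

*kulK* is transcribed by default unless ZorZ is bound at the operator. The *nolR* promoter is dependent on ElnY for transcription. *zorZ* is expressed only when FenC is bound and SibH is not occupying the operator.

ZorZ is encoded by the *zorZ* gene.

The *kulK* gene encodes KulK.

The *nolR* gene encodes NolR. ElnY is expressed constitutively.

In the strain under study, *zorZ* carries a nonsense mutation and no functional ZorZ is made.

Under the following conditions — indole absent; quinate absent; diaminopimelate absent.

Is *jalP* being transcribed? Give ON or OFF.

OFF

ElnY is produced constitutively and is active.
No repressor is bound and ElnY is active, so *nolR* is transcribed.
So NolR is produced and active.
Quinate is absent, so NolK is inactive.
ZorZ is non-functional in this strain, so it has no effect.
With no repressor bound, *kulK* is transcribed.
So KulK is produced and active.
With repressor KulK bound, *jalP* is not transcribed.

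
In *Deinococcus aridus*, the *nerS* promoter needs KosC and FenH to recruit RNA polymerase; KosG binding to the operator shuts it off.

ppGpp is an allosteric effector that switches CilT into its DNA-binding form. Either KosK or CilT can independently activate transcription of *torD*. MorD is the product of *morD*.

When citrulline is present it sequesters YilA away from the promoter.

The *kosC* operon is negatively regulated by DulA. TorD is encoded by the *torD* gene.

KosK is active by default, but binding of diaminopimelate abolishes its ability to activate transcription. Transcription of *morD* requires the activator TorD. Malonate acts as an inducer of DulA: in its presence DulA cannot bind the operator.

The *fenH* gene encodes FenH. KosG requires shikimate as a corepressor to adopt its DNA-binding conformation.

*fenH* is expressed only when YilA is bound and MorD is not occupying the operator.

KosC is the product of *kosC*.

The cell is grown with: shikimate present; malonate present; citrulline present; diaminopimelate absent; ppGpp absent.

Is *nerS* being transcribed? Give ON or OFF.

Malonate is present, so DulA is inactive.
With no repressor bound, *kosC* is transcribed.
So KosC is produced and active.
Shikimate is present, so KosG is active.
Citrulline is present, so YilA is inactive.
Diaminopimelate is absent, so KosK is active.
ppGpp is absent, so CilT is inactive.
Activator KosK is present, so *torD* is transcribed.
So TorD is produced and active.
No repressor is bound and TorD is active, so *morD* is transcribed.
So MorD is produced and active.
With repressor MorD bound, *fenH* is not transcribed.
So FenH is not produced.
With repressor KosG bound, *nerS* is not transcribed.

OFF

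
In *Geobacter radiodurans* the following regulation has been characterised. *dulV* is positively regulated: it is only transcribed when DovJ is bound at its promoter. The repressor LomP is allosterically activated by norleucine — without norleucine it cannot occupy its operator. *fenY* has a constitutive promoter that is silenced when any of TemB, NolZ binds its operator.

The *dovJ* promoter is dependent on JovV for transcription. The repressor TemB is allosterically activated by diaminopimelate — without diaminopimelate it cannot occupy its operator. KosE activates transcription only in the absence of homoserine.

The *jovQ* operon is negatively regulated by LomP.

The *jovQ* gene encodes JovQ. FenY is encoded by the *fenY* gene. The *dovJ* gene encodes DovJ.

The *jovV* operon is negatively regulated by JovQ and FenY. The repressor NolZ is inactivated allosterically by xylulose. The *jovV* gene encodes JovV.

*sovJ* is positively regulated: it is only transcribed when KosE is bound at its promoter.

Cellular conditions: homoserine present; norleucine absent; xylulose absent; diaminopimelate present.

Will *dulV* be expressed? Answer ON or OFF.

OFF

Norleucine is absent, so LomP is inactive.
With no repressor bound, *jovQ* is transcribed.
So JovQ is produced and active.
Diaminopimelate is present, so TemB is active.
Xylulose is absent, so NolZ is active.
With repressor TemB bound, *fenY* is not transcribed.
So FenY is not produced.
With repressor JovQ bound, *jovV* is not transcribed.
So JovV is not produced.
Required activator JovV is absent, so *dovJ* is not transcribed.
So DovJ is not produced.
Required activator DovJ is absent, so *dulV* is not transcribed.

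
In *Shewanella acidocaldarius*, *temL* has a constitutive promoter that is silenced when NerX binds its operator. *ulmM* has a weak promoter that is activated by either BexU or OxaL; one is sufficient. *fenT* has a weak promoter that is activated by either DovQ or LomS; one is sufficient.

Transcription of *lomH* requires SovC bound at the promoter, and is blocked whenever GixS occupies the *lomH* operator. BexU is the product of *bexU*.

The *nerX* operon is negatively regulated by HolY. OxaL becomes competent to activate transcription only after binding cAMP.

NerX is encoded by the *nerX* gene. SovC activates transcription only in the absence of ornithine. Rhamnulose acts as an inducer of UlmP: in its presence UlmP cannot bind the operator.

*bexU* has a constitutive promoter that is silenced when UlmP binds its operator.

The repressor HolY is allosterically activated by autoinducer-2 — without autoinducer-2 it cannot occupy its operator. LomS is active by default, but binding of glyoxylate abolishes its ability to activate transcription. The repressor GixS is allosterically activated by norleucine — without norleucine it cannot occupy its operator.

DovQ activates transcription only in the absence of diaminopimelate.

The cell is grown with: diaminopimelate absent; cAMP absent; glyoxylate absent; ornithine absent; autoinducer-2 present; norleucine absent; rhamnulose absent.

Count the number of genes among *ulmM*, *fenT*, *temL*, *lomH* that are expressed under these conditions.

Rhamnulose is absent, so UlmP is active.
With repressor UlmP bound, *bexU* is not transcribed.
So BexU is not produced.
cAMP is absent, so OxaL is inactive.
No activator is available at the *ulmM* promoter, so *ulmM* is not transcribed.
→ *ulmM* is OFF.
Diaminopimelate is absent, so DovQ is active.
Glyoxylate is absent, so LomS is active.
Activator DovQ is present, so *fenT* is transcribed.
→ *fenT* is ON.
Autoinducer-2 is present, so HolY is active.
With repressor HolY bound, *nerX* is not transcribed.
So NerX is not produced.
With no repressor bound, *temL* is transcribed.
→ *temL* is ON.
Norleucine is absent, so GixS is inactive.
Ornithine is absent, so SovC is active.
No repressor is bound and SovC is active, so *lomH* is transcribed.
→ *lomH* is ON.
3 of the 4 genes are transcribed.

3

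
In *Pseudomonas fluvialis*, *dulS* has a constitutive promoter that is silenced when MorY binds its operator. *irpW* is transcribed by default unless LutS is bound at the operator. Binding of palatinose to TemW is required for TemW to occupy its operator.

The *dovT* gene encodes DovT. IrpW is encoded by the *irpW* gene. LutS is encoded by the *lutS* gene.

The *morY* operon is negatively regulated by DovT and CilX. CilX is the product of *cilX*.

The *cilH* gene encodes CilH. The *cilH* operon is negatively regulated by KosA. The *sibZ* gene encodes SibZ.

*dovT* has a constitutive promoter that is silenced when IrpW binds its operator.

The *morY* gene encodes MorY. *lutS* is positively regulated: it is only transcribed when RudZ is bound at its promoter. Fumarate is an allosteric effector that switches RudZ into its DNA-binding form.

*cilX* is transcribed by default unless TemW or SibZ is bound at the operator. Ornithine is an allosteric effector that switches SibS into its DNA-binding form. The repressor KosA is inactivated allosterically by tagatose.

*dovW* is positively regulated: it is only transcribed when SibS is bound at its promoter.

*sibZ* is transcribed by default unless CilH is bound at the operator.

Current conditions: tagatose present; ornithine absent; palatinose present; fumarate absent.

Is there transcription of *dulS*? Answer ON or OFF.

Fumarate is absent, so RudZ is inactive.
Required activator RudZ is absent, so *lutS* is not transcribed.
So LutS is not produced.
With no repressor bound, *irpW* is transcribed.
So IrpW is produced and active.
With repressor IrpW bound, *dovT* is not transcribed.
So DovT is not produced.
Palatinose is present, so TemW is active.
Tagatose is present, so KosA is inactive.
With no repressor bound, *cilH* is transcribed.
So CilH is produced and active.
With repressor CilH bound, *sibZ* is not transcribed.
So SibZ is not produced.
With repressor TemW bound, *cilX* is not transcribed.
So CilX is not produced.
With no repressor bound, *morY* is transcribed.
So MorY is produced and active.
With repressor MorY bound, *dulS* is not transcribed.

OFF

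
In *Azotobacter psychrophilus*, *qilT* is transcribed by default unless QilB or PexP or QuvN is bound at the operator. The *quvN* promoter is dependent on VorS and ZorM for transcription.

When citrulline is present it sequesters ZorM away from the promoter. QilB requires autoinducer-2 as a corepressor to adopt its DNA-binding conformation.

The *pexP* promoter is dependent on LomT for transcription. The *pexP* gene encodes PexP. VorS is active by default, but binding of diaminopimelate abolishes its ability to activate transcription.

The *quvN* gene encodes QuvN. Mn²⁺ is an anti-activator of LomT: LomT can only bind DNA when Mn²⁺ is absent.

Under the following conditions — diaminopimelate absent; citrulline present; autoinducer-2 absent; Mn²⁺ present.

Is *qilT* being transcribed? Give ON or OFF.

ON

Autoinducer-2 is absent, so QilB is inactive.
Mn²⁺ is present, so LomT is inactive.
Required activator LomT is absent, so *pexP* is not transcribed.
So PexP is not produced.
Diaminopimelate is absent, so VorS is active.
Citrulline is present, so ZorM is inactive.
Required activator ZorM is absent, so *quvN* is not transcribed.
So QuvN is not produced.
With no repressor bound, *qilT* is transcribed.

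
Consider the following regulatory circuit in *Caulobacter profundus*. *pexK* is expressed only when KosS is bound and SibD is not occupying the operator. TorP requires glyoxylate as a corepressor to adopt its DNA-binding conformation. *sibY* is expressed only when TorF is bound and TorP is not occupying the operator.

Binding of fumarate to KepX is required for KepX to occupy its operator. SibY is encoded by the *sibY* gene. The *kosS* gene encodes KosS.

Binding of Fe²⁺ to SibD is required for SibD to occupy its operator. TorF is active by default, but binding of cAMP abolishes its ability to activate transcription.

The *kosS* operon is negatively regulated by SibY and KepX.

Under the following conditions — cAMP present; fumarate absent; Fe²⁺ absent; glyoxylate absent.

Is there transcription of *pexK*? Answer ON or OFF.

ON

cAMP is present, so TorF is inactive.
Glyoxylate is absent, so TorP is inactive.
Required activator TorF is absent, so *sibY* is not transcribed.
So SibY is not produced.
Fumarate is absent, so KepX is inactive.
With no repressor bound, *kosS* is transcribed.
So KosS is produced and active.
Fe²⁺ is absent, so SibD is inactive.
No repressor is bound and KosS is active, so *pexK* is transcribed.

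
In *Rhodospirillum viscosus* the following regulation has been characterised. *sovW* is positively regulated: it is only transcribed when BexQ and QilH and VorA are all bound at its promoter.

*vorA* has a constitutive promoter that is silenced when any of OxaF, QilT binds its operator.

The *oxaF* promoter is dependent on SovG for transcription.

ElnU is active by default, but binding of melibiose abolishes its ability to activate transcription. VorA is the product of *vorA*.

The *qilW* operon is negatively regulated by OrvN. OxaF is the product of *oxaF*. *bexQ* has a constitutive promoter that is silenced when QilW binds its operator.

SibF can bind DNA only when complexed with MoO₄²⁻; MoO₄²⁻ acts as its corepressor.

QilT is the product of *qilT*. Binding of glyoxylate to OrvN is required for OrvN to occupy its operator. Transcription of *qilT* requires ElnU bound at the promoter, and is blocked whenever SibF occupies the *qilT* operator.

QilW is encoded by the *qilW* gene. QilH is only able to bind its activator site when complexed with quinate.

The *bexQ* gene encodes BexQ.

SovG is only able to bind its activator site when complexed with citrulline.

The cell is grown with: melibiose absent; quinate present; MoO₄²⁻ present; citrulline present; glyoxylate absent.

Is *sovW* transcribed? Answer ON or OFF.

Glyoxylate is absent, so OrvN is inactive.
With no repressor bound, *qilW* is transcribed.
So QilW is produced and active.
With repressor QilW bound, *bexQ* is not transcribed.
So BexQ is not produced.
Quinate is present, so QilH is active.
Citrulline is present, so SovG is active.
No repressor is bound and SovG is active, so *oxaF* is transcribed.
So OxaF is produced and active.
Melibiose is absent, so ElnU is active.
MoO₄²⁻ is present, so SibF is active.
With repressor SibF bound, *qilT* is not transcribed.
So QilT is not produced.
With repressor OxaF bound, *vorA* is not transcribed.
So VorA is not produced.
Required activator BexQ is absent, so *sovW* is not transcribed.

OFF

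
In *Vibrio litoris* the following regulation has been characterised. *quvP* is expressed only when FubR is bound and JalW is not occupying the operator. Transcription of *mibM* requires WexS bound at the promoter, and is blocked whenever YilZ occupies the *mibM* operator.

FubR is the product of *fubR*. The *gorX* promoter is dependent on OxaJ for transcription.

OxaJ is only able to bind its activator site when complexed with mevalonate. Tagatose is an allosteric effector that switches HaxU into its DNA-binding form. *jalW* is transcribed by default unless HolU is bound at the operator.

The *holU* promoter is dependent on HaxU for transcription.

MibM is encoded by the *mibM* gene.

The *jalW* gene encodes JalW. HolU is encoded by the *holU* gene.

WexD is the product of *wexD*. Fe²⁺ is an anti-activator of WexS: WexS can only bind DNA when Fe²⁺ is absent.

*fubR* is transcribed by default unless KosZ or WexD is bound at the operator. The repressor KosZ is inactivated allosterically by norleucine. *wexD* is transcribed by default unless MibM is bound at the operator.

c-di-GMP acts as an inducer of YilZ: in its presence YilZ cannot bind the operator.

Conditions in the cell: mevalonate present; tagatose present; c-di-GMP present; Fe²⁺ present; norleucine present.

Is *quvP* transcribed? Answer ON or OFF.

OFF

Tagatose is present, so HaxU is active.
No repressor is bound and HaxU is active, so *holU* is transcribed.
So HolU is produced and active.
With repressor HolU bound, *jalW* is not transcribed.
So JalW is not produced.
Norleucine is present, so KosZ is inactive.
c-di-GMP is present, so YilZ is inactive.
Fe²⁺ is present, so WexS is inactive.
Required activator WexS is absent, so *mibM* is not transcribed.
So MibM is not produced.
With no repressor bound, *wexD* is transcribed.
So WexD is produced and active.
With repressor WexD bound, *fubR* is not transcribed.
So FubR is not produced.
Required activator FubR is absent, so *quvP* is not transcribed.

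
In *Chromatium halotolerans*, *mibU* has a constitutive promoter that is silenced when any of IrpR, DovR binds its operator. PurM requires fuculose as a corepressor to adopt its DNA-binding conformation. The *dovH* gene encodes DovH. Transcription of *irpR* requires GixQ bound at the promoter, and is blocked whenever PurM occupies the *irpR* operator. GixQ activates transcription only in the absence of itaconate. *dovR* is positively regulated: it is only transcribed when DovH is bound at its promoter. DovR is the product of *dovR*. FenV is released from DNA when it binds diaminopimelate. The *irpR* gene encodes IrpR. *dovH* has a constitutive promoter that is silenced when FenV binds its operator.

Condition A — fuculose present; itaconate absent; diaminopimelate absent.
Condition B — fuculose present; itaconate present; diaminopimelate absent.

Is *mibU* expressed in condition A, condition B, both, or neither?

both

Condition A:
Fuculose is present, so PurM is active.
Itaconate is absent, so GixQ is active.
With repressor PurM bound, *irpR* is not transcribed.
So IrpR is not produced.
Diaminopimelate is absent, so FenV is active.
With repressor FenV bound, *dovH* is not transcribed.
So DovH is not produced.
Required activator DovH is absent, so *dovR* is not transcribed.
So DovR is not produced.
With no repressor bound, *mibU* is transcribed.
→ *mibU* is ON in A.
Condition B:
Fuculose is present, so PurM is active.
Itaconate is present, so GixQ is inactive.
With repressor PurM bound, *irpR* is not transcribed.
So IrpR is not produced.
Diaminopimelate is absent, so FenV is active.
With repressor FenV bound, *dovH* is not transcribed.
So DovH is not produced.
Required activator DovH is absent, so *dovR* is not transcribed.
So DovR is not produced.
With no repressor bound, *mibU* is transcribed.
→ *mibU* is ON in B.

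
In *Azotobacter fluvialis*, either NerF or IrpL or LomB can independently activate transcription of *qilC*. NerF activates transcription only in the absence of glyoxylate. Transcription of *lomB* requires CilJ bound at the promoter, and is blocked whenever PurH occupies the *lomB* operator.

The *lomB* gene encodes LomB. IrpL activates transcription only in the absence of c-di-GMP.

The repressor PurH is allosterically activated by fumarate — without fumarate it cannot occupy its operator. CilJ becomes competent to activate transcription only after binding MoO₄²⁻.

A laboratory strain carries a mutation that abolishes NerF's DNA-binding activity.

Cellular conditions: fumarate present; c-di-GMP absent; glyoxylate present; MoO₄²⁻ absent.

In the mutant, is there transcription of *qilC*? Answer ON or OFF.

ON

NerF is non-functional in this strain, so it has no effect.
c-di-GMP is absent, so IrpL is active.
Fumarate is present, so PurH is active.
MoO₄²⁻ is absent, so CilJ is inactive.
With repressor PurH bound, *lomB* is not transcribed.
So LomB is not produced.
Activator IrpL is present, so *qilC* is transcribed.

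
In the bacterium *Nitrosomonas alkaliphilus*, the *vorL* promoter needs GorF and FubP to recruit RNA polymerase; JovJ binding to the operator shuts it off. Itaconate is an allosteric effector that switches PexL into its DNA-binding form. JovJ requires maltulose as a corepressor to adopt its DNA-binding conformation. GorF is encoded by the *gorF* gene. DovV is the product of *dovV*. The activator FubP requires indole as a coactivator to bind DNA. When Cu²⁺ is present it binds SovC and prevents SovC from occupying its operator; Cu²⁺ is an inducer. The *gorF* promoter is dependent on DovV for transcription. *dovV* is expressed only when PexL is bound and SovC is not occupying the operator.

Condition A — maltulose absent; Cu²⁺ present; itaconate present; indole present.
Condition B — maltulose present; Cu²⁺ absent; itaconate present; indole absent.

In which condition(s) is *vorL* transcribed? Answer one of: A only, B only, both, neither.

A only

Condition A:
Maltulose is absent, so JovJ is inactive.
Cu²⁺ is present, so SovC is inactive.
Itaconate is present, so PexL is active.
No repressor is bound and PexL is active, so *dovV* is transcribed.
So DovV is produced and active.
No repressor is bound and DovV is active, so *gorF* is transcribed.
So GorF is produced and active.
Indole is present, so FubP is active.
No repressor is bound and GorF and FubP are active, so *vorL* is transcribed.
→ *vorL* is ON in A.
Condition B:
Maltulose is present, so JovJ is active.
Cu²⁺ is absent, so SovC is active.
Itaconate is present, so PexL is active.
With repressor SovC bound, *dovV* is not transcribed.
So DovV is not produced.
Required activator DovV is absent, so *gorF* is not transcribed.
So GorF is not produced.
Indole is absent, so FubP is inactive.
With repressor JovJ bound, *vorL* is not transcribed.
→ *vorL* is OFF in B.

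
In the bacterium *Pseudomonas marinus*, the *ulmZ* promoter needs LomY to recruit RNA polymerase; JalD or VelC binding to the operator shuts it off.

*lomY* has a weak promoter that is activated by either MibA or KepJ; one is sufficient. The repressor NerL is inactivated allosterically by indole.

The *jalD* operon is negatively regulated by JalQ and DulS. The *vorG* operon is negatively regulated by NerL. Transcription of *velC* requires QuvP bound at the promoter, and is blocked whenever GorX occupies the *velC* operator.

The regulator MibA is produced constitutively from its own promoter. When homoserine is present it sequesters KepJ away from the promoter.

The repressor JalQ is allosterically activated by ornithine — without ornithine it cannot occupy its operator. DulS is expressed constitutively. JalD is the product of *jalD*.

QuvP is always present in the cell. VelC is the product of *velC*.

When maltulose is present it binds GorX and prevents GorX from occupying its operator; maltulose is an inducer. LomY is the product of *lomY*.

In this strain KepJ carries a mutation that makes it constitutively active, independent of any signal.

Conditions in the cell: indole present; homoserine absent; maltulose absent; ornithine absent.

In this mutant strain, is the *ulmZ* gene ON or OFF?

MibA is produced constitutively and is active.
KepJ is constitutively active in this strain.
Activator MibA is present, so *lomY* is transcribed.
So LomY is produced and active.
Ornithine is absent, so JalQ is inactive.
DulS is produced constitutively and is active.
With repressor DulS bound, *jalD* is not transcribed.
So JalD is not produced.
Maltulose is absent, so GorX is active.
QuvP is produced constitutively and is active.
With repressor GorX bound, *velC* is not transcribed.
So VelC is not produced.
No repressor is bound and LomY is active, so *ulmZ* is transcribed.

ON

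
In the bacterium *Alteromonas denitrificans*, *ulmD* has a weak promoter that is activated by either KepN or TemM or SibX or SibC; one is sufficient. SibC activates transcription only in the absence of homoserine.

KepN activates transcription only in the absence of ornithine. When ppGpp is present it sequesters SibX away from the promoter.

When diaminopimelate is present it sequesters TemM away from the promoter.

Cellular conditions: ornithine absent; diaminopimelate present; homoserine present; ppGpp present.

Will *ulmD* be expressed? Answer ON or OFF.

ON

Ornithine is absent, so KepN is active.
Diaminopimelate is present, so TemM is inactive.
ppGpp is present, so SibX is inactive.
Homoserine is present, so SibC is inactive.
Activator KepN is present, so *ulmD* is transcribed.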